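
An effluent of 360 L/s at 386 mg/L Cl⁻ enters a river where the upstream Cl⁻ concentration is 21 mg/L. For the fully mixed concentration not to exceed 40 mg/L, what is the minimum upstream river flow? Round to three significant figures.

6560 L/s

Set C_mix = 40: (Q·21.00 + 360.0·386.0) / (Q + 360.0) = 40
→ Q = 360.0·(386.0 − 40)/(40 − 21.00) = 6556 L/s.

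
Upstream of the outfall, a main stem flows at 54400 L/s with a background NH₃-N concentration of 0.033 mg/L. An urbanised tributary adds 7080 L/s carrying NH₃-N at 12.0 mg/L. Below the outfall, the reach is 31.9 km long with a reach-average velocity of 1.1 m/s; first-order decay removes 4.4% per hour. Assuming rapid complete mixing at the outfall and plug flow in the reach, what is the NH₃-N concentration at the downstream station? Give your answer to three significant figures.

After mixing, C = (54400·0.03300 + 7080·12.00) / 61480 = 86760/61480 = 1.411 mg/L.
Travel time t = 31.9·1000 / 1.1 = 29000 s = 8.056 h.
4.4%/h lost → k = −ln(1 − 0.044) = 0.04500 h⁻¹.
Decay over the reach: 1.411·exp(−kt) = 1.411·0.6959 = 0.9821 mg/L.

0.982 mg/L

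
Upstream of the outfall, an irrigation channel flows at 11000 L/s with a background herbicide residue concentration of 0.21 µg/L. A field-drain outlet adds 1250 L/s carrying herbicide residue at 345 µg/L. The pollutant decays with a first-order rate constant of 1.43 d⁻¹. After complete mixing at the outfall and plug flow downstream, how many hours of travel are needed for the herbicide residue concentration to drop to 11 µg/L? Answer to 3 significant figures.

Mixed concentration C = ΣQC/ΣQ = (11000·0.2100 + 1250·345.0) / 12250 = 433600/12250 = 35.39 µg/L.
35.39·exp(−k·t) = 11 → t = ln(35.39/11)/k = 70610 s = 19.61 h.

19.6 h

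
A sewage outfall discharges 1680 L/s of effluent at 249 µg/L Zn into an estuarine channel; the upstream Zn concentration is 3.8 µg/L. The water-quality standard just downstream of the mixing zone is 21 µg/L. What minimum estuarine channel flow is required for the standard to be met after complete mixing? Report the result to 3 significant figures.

22300 L/s

Set C_mix = 21: (Q·3.800 + 1680·249.0) / (Q + 1680) = 21
→ Q = 1680·(249.0 − 21)/(21 − 3.800) = 22270 L/s.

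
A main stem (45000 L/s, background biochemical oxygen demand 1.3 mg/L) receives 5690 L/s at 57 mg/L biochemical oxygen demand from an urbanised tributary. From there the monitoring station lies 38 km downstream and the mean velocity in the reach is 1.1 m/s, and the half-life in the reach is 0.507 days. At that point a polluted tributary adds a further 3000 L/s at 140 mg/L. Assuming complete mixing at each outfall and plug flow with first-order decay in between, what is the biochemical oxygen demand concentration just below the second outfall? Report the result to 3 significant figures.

Mass balance: C = (45000·1.300 + 5690·57.00) / 50690 = 382800/50690 = 7.552 mg/L; combined flow 50690 L/s.
Travel time t = 38·1000 / 1.1 = 34550 s = 9.596 h.
Half-life 0.507 d → k = ln 2 / 0.507 = 1.367 d⁻¹.
Applying C = C₀e^(−kt): 7.552 × 0.5789 = 4.372 mg/L.
Second outfall: C = (50690·4.372 + 3000·140.0)/53690 = 11.95 mg/L.

12.0 mg/L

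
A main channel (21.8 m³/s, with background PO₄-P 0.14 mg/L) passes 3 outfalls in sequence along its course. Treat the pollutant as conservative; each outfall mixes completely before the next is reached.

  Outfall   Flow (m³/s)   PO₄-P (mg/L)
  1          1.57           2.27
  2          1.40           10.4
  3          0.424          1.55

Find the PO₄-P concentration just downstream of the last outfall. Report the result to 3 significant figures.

0.867 mg/L

Below outfall 1: Q → 23.37 m³/s, C = (21.80·0.1400 + 1.570·2.270)/23.37 = 0.2831 mg/L.
Below outfall 2: Q → 24.77 m³/s, C = (23.37·0.2831 + 1.400·10.40)/24.77 = 0.8549 mg/L.
Below outfall 3: Q → 25.19 m³/s, C = (24.77·0.8549 + 0.4240·1.550)/25.19 = 0.8666 mg/L.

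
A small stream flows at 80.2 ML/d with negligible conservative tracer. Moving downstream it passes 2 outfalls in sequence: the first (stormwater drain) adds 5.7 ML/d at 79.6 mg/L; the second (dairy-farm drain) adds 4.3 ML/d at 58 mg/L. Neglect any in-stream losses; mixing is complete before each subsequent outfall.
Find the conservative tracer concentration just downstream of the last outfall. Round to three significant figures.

7.80 mg/L

Outfall 1: combined Q = 85.90 ML/d; C = (80.20·0 + 5.700·79.60)/85.90 = 5.282 mg/L.
Outfall 2: combined Q = 90.20 ML/d; C = (85.90·5.282 + 4.300·58.00)/90.20 = 7.795 mg/L.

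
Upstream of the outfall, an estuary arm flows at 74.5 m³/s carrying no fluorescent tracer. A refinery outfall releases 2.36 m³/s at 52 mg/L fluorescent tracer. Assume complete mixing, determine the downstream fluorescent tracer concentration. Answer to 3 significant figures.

Mixed concentration C = ΣQC/ΣQ = (74.50·0 + 2.360·52.00) / 76.86 = 122.7/76.86 = 1.597 mg/L.

1.60 mg/L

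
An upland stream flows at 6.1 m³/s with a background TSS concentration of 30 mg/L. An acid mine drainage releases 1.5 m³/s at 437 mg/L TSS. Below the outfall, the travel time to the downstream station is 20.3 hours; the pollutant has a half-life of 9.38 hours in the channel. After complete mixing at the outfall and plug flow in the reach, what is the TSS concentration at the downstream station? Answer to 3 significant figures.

24.6 mg/L

Mass balance: C = (6.100·30.00 + 1.500·437.0) / 7.600 = 838.5/7.600 = 110.3 mg/L.
Half-life 9.38 h → k = ln 2 / 9.38 = 0.07390 h⁻¹ = 1.774 d⁻¹.
After decay, C = 110.3 × e^(−kt) = 110.3 × 0.2231 = 24.62 mg/L.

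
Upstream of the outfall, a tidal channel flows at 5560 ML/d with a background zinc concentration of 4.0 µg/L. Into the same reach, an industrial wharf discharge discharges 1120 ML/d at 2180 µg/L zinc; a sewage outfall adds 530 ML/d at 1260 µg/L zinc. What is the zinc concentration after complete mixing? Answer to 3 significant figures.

Flow-weighted average: C = (5560·4.000 + 1120·2180 + 530.0·1260) / 7210 = 3132000/7210 = 434.3 µg/L.

434 µg/L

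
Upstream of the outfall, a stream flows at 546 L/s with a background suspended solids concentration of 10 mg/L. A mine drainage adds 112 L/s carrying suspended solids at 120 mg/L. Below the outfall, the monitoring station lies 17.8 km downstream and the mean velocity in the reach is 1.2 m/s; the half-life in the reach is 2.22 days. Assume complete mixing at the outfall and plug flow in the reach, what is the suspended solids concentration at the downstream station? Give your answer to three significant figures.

27.2 mg/L

After mixing, C = (546.0·10.00 + 112.0·120.0) / 658.0 = 18900/658.0 = 28.72 mg/L.
Travel time t = 17.8·1000 / 1.2 = 14830 s = 4.120 h.
Half-life 2.22 d → k = ln 2 / 2.22 = 0.3122 d⁻¹.
First-order decay: C = 28.72·exp(−k·t) = 28.72·0.9478 = 27.22 mg/L.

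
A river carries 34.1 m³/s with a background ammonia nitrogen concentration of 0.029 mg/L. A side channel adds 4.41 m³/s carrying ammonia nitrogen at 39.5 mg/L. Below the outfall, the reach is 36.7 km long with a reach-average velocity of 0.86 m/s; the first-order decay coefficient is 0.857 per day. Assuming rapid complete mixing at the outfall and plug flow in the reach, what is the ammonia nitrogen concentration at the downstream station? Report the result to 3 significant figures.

Conservation of mass: C = (34.10·0.02900 + 4.410·39.50) / 38.51 = 175.2/38.51 = 4.549 mg/L.
Travel time t = 36.7·1000 / 0.86 = 42670 s = 11.85 h.
First-order decay: C = 4.549·exp(−k·t) = 4.549·0.6549 = 2.979 mg/L.

2.98 mg/L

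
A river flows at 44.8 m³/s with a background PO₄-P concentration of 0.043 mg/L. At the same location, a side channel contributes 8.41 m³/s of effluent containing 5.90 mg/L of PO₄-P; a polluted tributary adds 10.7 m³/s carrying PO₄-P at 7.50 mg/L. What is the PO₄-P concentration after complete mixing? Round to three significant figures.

2.06 mg/L

Flow-weighted average: C = (44.80·0.04300 + 8.410·5.900 + 10.70·7.500) / 63.91 = 131.8/63.91 = 2.062 mg/L.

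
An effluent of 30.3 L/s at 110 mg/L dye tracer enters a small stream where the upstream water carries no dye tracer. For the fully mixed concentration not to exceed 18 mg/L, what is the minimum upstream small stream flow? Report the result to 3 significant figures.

155 L/s

Set C_mix = 18: (Q·0 + 30.30·110.0) / (Q + 30.30) = 18
→ Q = 30.30·(110.0 − 18)/(18 − 0) = 154.9 L/s.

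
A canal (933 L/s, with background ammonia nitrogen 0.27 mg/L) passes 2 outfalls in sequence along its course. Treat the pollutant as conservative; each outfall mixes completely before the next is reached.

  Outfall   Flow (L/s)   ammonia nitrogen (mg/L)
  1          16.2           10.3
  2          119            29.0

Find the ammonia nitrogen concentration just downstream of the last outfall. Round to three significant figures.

3.62 mg/L

After outfall 1: Q = 933.0 + 16.20 = 949.2 L/s; C = (933.0·0.2700 + 16.20·10.30)/949.2 = 0.4412 mg/L.
After outfall 2: Q = 949.2 + 119.0 = 1068 L/s; C = (949.2·0.4412 + 119.0·29.00)/1068 = 3.623 mg/L.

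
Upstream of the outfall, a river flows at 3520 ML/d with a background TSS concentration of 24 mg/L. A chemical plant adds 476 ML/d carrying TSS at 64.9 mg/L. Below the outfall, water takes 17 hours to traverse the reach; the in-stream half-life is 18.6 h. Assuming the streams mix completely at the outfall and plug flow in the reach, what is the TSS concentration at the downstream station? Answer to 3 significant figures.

Mixed concentration C = ΣQC/ΣQ = (3520·24.00 + 476.0·64.90) / 3996 = 115400/3996 = 28.87 mg/L.
Half-life 18.6 h → k = ln 2 / 18.6 = 0.03727 h⁻¹ = 0.8944 d⁻¹.
After decay, C = 28.87 × e^(−kt) = 28.87 × 0.5307 = 15.32 mg/L.

15.3 mg/L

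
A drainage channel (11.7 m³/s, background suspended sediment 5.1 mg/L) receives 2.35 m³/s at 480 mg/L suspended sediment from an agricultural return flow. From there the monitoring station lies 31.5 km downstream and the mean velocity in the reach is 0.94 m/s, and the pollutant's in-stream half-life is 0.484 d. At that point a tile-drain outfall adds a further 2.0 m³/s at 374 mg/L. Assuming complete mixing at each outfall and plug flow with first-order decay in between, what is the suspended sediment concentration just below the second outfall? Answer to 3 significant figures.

89.1 mg/L

Conservation of mass: C = (11.70·5.100 + 2.350·480.0) / 14.05 = 1188/14.05 = 84.53 mg/L; combined flow 14.05 m³/s.
Travel time t = 31.5·1000 / 0.94 = 33510 s = 9.309 h.
Half-life 0.484 d → k = ln 2 / 0.484 = 1.432 d⁻¹.
Decay over the reach: 84.53·exp(−kt) = 84.53·0.5738 = 48.51 mg/L.
At the second outfall, C = (14.05·48.51 + 2.000·374.0) / (14.05 + 2.000) = 89.07 mg/L.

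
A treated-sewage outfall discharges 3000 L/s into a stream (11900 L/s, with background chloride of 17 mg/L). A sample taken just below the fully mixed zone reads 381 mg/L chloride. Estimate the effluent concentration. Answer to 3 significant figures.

1820 mg/L

Mass balance: 11900·17.00 + 3000·Cₑ = 14900·381.0
→ Cₑ = (14900·381.0 − 11900·17.00) / 3000 = 1825 mg/L.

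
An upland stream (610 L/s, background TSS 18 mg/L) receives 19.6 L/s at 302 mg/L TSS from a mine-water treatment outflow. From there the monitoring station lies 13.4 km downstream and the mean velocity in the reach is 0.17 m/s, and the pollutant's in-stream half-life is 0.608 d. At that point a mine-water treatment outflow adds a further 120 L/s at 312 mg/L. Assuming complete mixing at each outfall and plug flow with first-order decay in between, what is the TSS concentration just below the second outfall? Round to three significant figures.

Mass balance: C = (610.0·18.00 + 19.60·302.0) / 629.6 = 16900/629.6 = 26.84 mg/L; combined flow 629.6 L/s.
Travel time t = 13.4·1000 / 0.17 = 78820 s = 21.90 h.
Half-life 0.608 d → k = ln 2 / 0.608 = 1.140 d⁻¹.
First-order decay: C = 26.84·exp(−k·t) = 26.84·0.3534 = 9.486 mg/L.
Second outfall: C = (629.6·9.486 + 120.0·312.0)/749.6 = 57.91 mg/L.

57.9 mg/L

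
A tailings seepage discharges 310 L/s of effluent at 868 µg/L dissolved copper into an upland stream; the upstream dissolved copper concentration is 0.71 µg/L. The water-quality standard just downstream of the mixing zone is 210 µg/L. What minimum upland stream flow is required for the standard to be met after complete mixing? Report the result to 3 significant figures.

975 L/s

Set C_mix = 210: (Q·0.7100 + 310.0·868.0) / (Q + 310.0) = 210
→ Q = 310.0·(868.0 − 210)/(210 − 0.7100) = 974.6 L/s.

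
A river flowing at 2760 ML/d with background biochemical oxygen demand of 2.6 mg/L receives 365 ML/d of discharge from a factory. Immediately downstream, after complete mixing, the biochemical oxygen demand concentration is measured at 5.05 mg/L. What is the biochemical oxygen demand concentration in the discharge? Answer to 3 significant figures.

23.6 mg/L

Mass balance: 2760·2.600 + 365.0·Cₑ = 3125·5.050
→ Cₑ = (3125·5.050 − 2760·2.600) / 365.0 = 23.58 mg/L.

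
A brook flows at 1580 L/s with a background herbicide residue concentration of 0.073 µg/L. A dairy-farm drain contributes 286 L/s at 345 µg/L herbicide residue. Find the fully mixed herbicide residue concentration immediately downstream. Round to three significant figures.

52.9 µg/L

Conservation of mass: C = (1580·0.07300 + 286.0·345.0) / 1866 = 98790/1866 = 52.94 µg/L.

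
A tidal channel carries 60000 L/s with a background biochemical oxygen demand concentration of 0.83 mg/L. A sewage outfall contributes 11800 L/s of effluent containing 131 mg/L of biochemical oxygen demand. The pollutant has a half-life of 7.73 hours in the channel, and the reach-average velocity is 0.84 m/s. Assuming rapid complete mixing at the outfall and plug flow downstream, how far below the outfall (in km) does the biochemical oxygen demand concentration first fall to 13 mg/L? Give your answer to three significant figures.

18.1 km

Mixed concentration C = ΣQC/ΣQ = (60000·0.8300 + 11800·131.0) / 71800 = 1596000/71800 = 22.22 mg/L.
Half-life 7.73 h → k = ln 2 / 7.73 = 0.08967 h⁻¹ = 2.152 d⁻¹.
Set 22.22·exp(−k·t) = 13 → t = ln(22.22/13)/k = 21530 s = 5.979 h.
Distance = v·t = 0.84·21530 = 18080 m = 18.08 km.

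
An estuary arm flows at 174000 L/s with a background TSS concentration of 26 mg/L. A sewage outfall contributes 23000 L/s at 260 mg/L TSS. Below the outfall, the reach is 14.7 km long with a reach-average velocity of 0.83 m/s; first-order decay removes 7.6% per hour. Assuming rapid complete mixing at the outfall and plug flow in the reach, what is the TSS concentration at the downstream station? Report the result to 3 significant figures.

After mixing, C = (174000·26.00 + 23000·260.0) / 197000 = 10500000/197000 = 53.32 mg/L.
Travel time t = 14.7·1000 / 0.83 = 17710 s = 4.920 h.
7.6%/h lost → k = −ln(1 − 0.076) = 0.07904 h⁻¹.
First-order decay: C = 53.32·exp(−k·t) = 53.32·0.6778 = 36.14 mg/L.

36.1 mg/L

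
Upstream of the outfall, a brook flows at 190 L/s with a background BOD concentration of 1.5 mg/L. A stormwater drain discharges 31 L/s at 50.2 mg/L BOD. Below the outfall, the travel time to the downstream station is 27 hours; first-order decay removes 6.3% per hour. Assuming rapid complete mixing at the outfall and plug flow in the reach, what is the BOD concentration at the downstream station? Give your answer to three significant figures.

Mass balance: C = (190.0·1.500 + 31.00·50.20) / 221.0 = 1841/221.0 = 8.331 mg/L.
6.3%/h lost → k = −ln(1 − 0.063) = 0.06507 h⁻¹.
Decay over the reach: 8.331·exp(−kt) = 8.331·0.1726 = 1.438 mg/L.

1.44 mg/L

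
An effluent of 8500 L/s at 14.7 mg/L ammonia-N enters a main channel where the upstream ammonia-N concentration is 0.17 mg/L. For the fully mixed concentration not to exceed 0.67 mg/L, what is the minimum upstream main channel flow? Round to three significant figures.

239000 L/s

Set C_mix = 0.67: (Q·0.1700 + 8500·14.70) / (Q + 8500) = 0.67
→ Q = 8500·(14.70 − 0.67)/(0.67 − 0.1700) = 238500 L/s.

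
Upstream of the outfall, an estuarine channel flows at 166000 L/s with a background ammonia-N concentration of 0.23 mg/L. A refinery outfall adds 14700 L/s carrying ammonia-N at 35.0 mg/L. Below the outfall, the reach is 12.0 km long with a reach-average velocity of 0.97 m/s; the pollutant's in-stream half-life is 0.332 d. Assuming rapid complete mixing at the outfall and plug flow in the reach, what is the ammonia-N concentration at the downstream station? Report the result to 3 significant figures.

2.27 mg/L

Conservation of mass: C = (166000·0.2300 + 14700·35.00) / 180700 = 552700/180700 = 3.059 mg/L.
Travel time t = 12.0·1000 / 0.97 = 12370 s = 3.436 h.
Half-life 0.332 d → k = ln 2 / 0.332 = 2.088 d⁻¹.
After decay, C = 3.059 × e^(−kt) = 3.059 × 0.7416 = 2.268 mg/L.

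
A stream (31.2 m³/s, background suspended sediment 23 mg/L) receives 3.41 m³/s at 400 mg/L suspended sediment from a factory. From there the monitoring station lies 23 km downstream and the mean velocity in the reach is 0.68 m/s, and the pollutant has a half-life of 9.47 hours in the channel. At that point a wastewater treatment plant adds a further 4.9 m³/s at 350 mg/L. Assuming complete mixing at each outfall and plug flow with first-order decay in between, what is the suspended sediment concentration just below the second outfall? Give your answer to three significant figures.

69.9 mg/L

Mass balance: C = (31.20·23.00 + 3.410·400.0) / 34.61 = 2082/34.61 = 60.14 mg/L; combined flow 34.61 m³/s.
Travel time t = 23·1000 / 0.68 = 33820 s = 9.395 h.
Half-life 9.47 h → k = ln 2 / 9.47 = 0.07319 h⁻¹ = 1.757 d⁻¹.
After decay, C = 60.14 × e^(−kt) = 60.14 × 0.5027 = 30.24 mg/L.
At the second outfall, C = (34.61·30.24 + 4.900·350.0) / (34.61 + 4.900) = 69.89 mg/L.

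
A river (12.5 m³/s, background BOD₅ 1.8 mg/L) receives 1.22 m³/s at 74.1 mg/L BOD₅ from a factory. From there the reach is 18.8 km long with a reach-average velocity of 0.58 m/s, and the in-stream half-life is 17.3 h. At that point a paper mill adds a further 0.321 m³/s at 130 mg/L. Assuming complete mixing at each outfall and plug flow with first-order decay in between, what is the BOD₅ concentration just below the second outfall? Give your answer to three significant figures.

Mixed concentration C = ΣQC/ΣQ = (12.50·1.800 + 1.220·74.10) / 13.72 = 112.9/13.72 = 8.229 mg/L; combined flow 13.72 m³/s.
Travel time t = 18.8·1000 / 0.58 = 32410 s = 9.004 h.
Half-life 17.3 h → k = ln 2 / 17.3 = 0.04007 h⁻¹ = 0.9616 d⁻¹.
Applying C = C₀e^(−kt): 8.229 × 0.6972 = 5.737 mg/L.
At the second outfall, C = (13.72·5.737 + 0.3210·130.0) / (13.72 + 0.3210) = 8.578 mg/L.

8.58 mg/L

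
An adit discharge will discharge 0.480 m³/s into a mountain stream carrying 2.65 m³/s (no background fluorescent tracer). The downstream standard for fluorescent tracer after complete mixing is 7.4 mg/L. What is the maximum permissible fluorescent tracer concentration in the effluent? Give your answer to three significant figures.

48.3 mg/L

At the limit, (Qr·Cr + Qe·Cₑ)/(Qr + Qe) = 7.4:
Cₑ = (3.130·7.4 − 2.650·0) / 0.4800 = 48.25 mg/L.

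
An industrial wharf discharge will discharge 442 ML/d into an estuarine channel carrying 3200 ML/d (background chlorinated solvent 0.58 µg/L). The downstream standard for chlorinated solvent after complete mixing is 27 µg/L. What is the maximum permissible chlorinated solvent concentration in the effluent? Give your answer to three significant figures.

218 µg/L

At the limit, (Qr·Cr + Qe·Cₑ)/(Qr + Qe) = 27:
Cₑ = (3642·27 − 3200·0.5800) / 442.0 = 218.3 µg/L.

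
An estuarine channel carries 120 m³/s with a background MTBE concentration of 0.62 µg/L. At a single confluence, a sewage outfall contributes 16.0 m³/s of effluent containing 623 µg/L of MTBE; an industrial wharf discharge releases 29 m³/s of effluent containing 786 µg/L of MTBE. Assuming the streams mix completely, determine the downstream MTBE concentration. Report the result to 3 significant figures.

Mass balance: C = (120.0·0.6200 + 16.00·623.0 + 29.00·786.0) / 165.0 = 32840/165.0 = 199.0 µg/L.

199 µg/L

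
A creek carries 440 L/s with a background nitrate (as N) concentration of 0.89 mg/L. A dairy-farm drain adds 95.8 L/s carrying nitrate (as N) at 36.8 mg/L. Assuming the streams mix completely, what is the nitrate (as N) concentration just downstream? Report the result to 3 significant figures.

7.31 mg/L

Mass balance: C = (440.0·0.8900 + 95.80·36.80) / 535.8 = 3917/535.8 = 7.311 mg/L.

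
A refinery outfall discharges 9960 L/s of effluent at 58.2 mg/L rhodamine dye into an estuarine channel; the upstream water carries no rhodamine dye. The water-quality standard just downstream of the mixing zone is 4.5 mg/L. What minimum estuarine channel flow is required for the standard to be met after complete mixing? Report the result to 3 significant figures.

Set C_mix = 4.5: (Q·0 + 9960·58.20) / (Q + 9960) = 4.5
→ Q = 9960·(58.20 − 4.5)/(4.5 − 0) = 118900 L/s.

119000 L/s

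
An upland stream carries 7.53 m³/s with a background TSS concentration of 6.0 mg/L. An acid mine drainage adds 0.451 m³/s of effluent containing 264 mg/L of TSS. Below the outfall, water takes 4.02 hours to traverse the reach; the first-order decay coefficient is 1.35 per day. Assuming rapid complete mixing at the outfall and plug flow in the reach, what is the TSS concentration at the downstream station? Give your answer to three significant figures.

Mixed concentration C = ΣQC/ΣQ = (7.530·6.000 + 0.4510·264.0) / 7.981 = 164.2/7.981 = 20.58 mg/L.
After decay, C = 20.58 × e^(−kt) = 20.58 × 0.7976 = 16.41 mg/L.

16.4 mg/L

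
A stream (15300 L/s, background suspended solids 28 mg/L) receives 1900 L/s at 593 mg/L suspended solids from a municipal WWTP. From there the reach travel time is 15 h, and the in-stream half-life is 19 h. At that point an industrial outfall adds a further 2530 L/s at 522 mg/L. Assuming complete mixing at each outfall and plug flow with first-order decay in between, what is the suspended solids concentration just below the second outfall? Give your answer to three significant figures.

Flow-weighted average: C = (15300·28.00 + 1900·593.0) / 17200 = 1555000/17200 = 90.41 mg/L; combined flow 17200 L/s.
Half-life 19 h → k = ln 2 / 19 = 0.03648 h⁻¹ = 0.8756 d⁻¹.
Applying C = C₀e^(−kt): 90.41 × 0.5786 = 52.31 mg/L.
At the second outfall, C = (17200·52.31 + 2530·522.0) / (17200 + 2530) = 112.5 mg/L.

113 mg/L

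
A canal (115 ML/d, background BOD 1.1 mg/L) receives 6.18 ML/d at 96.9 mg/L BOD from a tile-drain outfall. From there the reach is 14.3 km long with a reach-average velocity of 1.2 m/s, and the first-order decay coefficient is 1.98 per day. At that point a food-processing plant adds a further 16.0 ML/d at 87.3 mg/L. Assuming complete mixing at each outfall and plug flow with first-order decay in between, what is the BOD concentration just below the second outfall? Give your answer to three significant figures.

14.2 mg/L

Flow-weighted average: C = (115.0·1.100 + 6.180·96.90) / 121.2 = 725.3/121.2 = 5.986 mg/L; combined flow 121.2 ML/d.
Travel time t = 14.3·1000 / 1.2 = 11920 s = 3.310 h.
After decay, C = 5.986 × e^(−kt) = 5.986 × 0.7610 = 4.555 mg/L.
Second outfall: C = (121.2·4.555 + 16.00·87.30)/137.2 = 14.21 mg/L.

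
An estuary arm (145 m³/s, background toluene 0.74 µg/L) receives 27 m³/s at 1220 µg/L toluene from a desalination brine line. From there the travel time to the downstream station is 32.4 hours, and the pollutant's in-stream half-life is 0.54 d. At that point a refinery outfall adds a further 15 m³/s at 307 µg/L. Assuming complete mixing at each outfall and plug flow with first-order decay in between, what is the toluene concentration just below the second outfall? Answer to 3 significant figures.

Mixed concentration C = ΣQC/ΣQ = (145.0·0.7400 + 27.00·1220) / 172.0 = 33050/172.0 = 192.1 µg/L; combined flow 172.0 m³/s.
Half-life 0.54 d → k = ln 2 / 0.54 = 1.284 d⁻¹.
Applying C = C₀e^(−kt): 192.1 × 0.1768 = 33.97 µg/L.
At the second outfall, C = (172.0·33.97 + 15.00·307.0) / (172.0 + 15.00) = 55.87 µg/L.

55.9 µg/L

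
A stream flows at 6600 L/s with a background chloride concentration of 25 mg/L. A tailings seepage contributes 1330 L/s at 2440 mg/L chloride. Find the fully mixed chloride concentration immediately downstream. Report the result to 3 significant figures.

430 mg/L

Mixed concentration C = ΣQC/ΣQ = (6600·25.00 + 1330·2440) / 7930 = 3410000/7930 = 430.0 mg/L.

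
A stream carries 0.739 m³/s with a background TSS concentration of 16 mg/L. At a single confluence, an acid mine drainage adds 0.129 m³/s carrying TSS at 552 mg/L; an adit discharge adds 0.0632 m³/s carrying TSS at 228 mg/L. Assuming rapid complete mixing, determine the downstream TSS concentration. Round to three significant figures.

105 mg/L

Mixed concentration C = ΣQC/ΣQ = (0.7390·16.00 + 0.1290·552.0 + 0.06320·228.0) / 0.9312 = 97.44/0.9312 = 104.6 mg/L.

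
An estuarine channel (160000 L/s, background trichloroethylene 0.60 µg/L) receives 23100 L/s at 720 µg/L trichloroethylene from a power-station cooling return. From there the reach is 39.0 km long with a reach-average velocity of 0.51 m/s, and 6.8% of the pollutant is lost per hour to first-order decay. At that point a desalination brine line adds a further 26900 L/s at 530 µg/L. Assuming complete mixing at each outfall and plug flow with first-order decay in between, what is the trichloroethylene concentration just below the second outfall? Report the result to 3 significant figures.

85.7 µg/L

Mixed concentration C = ΣQC/ΣQ = (160000·0.6000 + 23100·720.0) / 183100 = 16730000/183100 = 91.36 µg/L; combined flow 183100 L/s.
Travel time t = 39.0·1000 / 0.51 = 76470 s = 21.24 h.
6.8%/h lost → k = −ln(1 − 0.068) = 0.07042 h⁻¹.
Decay over the reach: 91.36·exp(−kt) = 91.36·0.2240 = 20.47 µg/L.
At the second outfall, C = (183100·20.47 + 26900·530.0) / (183100 + 26900) = 85.74 µg/L.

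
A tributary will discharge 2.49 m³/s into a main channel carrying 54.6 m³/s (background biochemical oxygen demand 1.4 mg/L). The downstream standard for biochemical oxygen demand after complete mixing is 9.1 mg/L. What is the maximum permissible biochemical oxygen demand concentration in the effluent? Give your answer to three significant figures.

At the limit, (Qr·Cr + Qe·Cₑ)/(Qr + Qe) = 9.1:
Cₑ = (57.09·9.1 − 54.60·1.400) / 2.490 = 177.9 mg/L.

178 mg/L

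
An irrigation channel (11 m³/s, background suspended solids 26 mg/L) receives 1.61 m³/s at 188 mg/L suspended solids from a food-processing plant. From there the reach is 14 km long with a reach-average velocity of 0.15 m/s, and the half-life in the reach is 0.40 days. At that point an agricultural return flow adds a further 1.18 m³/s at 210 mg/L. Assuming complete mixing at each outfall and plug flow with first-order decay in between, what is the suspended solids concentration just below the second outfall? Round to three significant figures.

After mixing, C = (11.00·26.00 + 1.610·188.0) / 12.61 = 588.7/12.61 = 46.68 mg/L; combined flow 12.61 m³/s.
Travel time t = 14·1000 / 0.15 = 93330 s = 25.93 h.
Half-life 0.40 d → k = ln 2 / 0.40 = 1.733 d⁻¹.
First-order decay: C = 46.68·exp(−k·t) = 46.68·0.1538 = 7.181 mg/L.
Second outfall: C = (12.61·7.181 + 1.180·210.0)/13.79 = 24.54 mg/L.

24.5 mg/L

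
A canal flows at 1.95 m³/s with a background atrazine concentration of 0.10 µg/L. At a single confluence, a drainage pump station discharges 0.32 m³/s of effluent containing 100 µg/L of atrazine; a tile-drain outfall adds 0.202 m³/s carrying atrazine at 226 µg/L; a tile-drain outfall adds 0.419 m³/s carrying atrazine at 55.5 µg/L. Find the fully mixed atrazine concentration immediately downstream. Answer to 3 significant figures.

Conservation of mass: C = (1.950·0.1000 + 0.3200·100.0 + 0.2020·226.0 + 0.4190·55.50) / 2.891 = 101.1/2.891 = 34.97 µg/L.

35.0 µg/L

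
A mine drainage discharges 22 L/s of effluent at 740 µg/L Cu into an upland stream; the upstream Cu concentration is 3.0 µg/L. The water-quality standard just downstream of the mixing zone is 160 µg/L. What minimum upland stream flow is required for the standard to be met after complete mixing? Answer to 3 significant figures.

Set C_mix = 160: (Q·3.000 + 22.00·740.0) / (Q + 22.00) = 160
→ Q = 22.00·(740.0 − 160)/(160 − 3.000) = 81.27 L/s.

81.3 L/s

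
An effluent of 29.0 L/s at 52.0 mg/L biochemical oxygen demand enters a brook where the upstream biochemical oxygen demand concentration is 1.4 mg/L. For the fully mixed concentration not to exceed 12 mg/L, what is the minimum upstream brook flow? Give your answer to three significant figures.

109 L/s

Set C_mix = 12: (Q·1.400 + 29.00·52.00) / (Q + 29.00) = 12
→ Q = 29.00·(52.00 − 12)/(12 − 1.400) = 109.4 L/s.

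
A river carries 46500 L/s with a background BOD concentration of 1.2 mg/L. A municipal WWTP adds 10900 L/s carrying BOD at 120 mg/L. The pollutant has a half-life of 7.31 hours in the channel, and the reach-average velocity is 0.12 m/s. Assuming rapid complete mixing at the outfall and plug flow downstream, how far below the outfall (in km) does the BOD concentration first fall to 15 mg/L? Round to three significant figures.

Conservation of mass: C = (46500·1.200 + 10900·120.0) / 57400 = 1364000/57400 = 23.76 mg/L.
Half-life 7.31 h → k = ln 2 / 7.31 = 0.09482 h⁻¹ = 2.276 d⁻¹.
Set 23.76·exp(−k·t) = 15 → t = ln(23.76/15)/k = 17460 s = 4.851 h.
Distance = v·t = 0.12·17460 = 2095 m = 2.095 km.

2.10 km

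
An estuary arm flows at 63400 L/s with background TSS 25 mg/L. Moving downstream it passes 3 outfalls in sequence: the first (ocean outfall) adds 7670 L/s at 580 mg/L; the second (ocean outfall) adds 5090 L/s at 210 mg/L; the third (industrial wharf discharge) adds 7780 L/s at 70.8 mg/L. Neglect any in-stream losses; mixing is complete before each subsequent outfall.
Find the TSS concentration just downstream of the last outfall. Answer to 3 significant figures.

After outfall 1: Q = 63400 + 7670 = 71070 L/s; C = (63400·25.00 + 7670·580.0)/71070 = 84.90 mg/L.
After outfall 2: Q = 71070 + 5090 = 76160 L/s; C = (71070·84.90 + 5090·210.0)/76160 = 93.26 mg/L.
After outfall 3: Q = 76160 + 7780 = 83940 L/s; C = (76160·93.26 + 7780·70.80)/83940 = 91.18 mg/L.

91.2 mg/L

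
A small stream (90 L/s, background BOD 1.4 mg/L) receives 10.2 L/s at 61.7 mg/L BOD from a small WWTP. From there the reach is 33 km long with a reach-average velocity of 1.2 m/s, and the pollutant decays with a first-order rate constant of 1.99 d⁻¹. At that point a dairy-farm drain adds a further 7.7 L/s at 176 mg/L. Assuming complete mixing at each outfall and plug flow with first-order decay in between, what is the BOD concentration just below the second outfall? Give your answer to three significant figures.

16.3 mg/L

Mass balance: C = (90.00·1.400 + 10.20·61.70) / 100.2 = 755.3/100.2 = 7.538 mg/L; combined flow 100.2 L/s.
Travel time t = 33·1000 / 1.2 = 27500 s = 7.639 h.
Decay over the reach: 7.538·exp(−kt) = 7.538·0.5308 = 4.001 mg/L.
At the second outfall, C = (100.2·4.001 + 7.700·176.0) / (100.2 + 7.700) = 16.28 mg/L.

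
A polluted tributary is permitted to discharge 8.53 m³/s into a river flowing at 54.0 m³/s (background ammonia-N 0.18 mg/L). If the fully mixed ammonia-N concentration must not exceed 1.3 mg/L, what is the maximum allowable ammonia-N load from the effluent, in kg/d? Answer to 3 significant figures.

6180 kg/d

Mass balance at the limit: 54.00·0.1800 + 8.530·Cₑ = 62.53·1.3 → Cₑ = 8.390 mg/L.
Load = 8.530 m³/s × 8.390 g/m³ × 86 400 s/d = 6184 kg/d.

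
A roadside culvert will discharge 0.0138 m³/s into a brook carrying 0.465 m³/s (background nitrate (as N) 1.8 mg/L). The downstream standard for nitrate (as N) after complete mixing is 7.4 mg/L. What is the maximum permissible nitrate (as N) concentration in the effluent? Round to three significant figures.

196 mg/L

At the limit, (Qr·Cr + Qe·Cₑ)/(Qr + Qe) = 7.4:
Cₑ = (0.4788·7.4 − 0.4650·1.800) / 0.01380 = 196.1 mg/L.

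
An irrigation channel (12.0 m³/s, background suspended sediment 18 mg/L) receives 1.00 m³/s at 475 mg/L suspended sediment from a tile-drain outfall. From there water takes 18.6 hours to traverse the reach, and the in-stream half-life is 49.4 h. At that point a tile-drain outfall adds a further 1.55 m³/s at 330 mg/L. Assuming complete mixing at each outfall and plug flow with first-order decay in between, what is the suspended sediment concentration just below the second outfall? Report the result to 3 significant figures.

71.7 mg/L

After mixing, C = (12.00·18.00 + 1.000·475.0) / 13.00 = 691.0/13.00 = 53.15 mg/L; combined flow 13.00 m³/s.
Half-life 49.4 h → k = ln 2 / 49.4 = 0.01403 h⁻¹ = 0.3368 d⁻¹.
After decay, C = 53.15 × e^(−kt) = 53.15 × 0.7703 = 40.94 mg/L.
At the second outfall, C = (13.00·40.94 + 1.550·330.0) / (13.00 + 1.550) = 71.74 mg/L.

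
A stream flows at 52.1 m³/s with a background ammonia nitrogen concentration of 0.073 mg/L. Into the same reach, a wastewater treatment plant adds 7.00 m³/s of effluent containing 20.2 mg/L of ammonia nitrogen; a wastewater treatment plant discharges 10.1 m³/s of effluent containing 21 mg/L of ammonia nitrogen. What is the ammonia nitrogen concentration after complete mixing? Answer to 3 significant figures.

Mass balance: C = (52.10·0.07300 + 7.000·20.20 + 10.10·21.00) / 69.20 = 357.3/69.20 = 5.163 mg/L.

5.16 mg/L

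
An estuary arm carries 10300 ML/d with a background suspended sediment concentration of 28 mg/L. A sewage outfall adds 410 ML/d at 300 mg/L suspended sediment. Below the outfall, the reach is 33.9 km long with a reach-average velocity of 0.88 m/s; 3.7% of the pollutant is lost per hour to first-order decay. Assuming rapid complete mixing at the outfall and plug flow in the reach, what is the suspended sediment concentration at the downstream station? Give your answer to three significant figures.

Flow-weighted average: C = (10300·28.00 + 410.0·300.0) / 10710 = 411400/10710 = 38.41 mg/L.
Travel time t = 33.9·1000 / 0.88 = 38520 s = 10.70 h.
3.7%/h lost → k = −ln(1 − 0.037) = 0.03770 h⁻¹.
First-order decay: C = 38.41·exp(−k·t) = 38.41·0.6680 = 25.66 mg/L.

25.7 mg/L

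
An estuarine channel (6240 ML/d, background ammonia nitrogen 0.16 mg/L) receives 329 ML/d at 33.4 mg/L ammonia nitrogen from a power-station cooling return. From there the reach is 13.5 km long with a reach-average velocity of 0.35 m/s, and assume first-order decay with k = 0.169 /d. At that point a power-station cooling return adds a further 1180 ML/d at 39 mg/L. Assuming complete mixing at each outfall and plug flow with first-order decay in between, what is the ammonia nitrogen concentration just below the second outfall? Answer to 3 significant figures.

7.37 mg/L

Mixed concentration C = ΣQC/ΣQ = (6240·0.1600 + 329.0·33.40) / 6569 = 11990/6569 = 1.825 mg/L; combined flow 6569 ML/d.
Travel time t = 13.5·1000 / 0.35 = 38570 s = 10.71 h.
Applying C = C₀e^(−kt): 1.825 × 0.9273 = 1.692 mg/L.
Second outfall: C = (6569·1.692 + 1180·39.00)/7749 = 7.373 mg/L.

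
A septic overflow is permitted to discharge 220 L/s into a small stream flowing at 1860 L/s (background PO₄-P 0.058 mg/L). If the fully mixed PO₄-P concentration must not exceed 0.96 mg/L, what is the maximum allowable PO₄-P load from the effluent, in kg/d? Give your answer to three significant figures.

163 kg/d

Mass balance at the limit: 1860·0.05800 + 220.0·Cₑ = 2080·0.96 → Cₑ = 8.586 mg/L.
220.0 L/s = 0.2200 m³/s. Load = 0.2200 m³/s × 8.586 g/m³ × 86 400 s/d = 163.2 kg/d.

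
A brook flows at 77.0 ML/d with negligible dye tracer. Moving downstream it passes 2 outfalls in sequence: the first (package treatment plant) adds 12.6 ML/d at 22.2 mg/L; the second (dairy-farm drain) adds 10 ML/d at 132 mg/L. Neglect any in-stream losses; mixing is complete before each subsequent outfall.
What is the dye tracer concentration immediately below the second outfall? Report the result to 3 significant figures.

16.1 mg/L

After outfall 1: Q = 77.00 + 12.60 = 89.60 ML/d; C = (77.00·0 + 12.60·22.20)/89.60 = 3.122 mg/L.
After outfall 2: Q = 89.60 + 10.00 = 99.60 ML/d; C = (89.60·3.122 + 10.00·132.0)/99.60 = 16.06 mg/L.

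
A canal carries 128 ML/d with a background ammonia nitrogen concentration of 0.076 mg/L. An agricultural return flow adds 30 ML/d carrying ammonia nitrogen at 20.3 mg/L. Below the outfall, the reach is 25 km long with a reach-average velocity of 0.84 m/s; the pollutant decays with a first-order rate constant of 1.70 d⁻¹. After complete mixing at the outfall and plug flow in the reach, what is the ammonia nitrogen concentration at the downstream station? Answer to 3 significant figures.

2.18 mg/L

Mass balance: C = (128.0·0.07600 + 30.00·20.30) / 158.0 = 618.7/158.0 = 3.916 mg/L.
Travel time t = 25·1000 / 0.84 = 29760 s = 8.267 h.
After decay, C = 3.916 × e^(−kt) = 3.916 × 0.5568 = 2.180 mg/L.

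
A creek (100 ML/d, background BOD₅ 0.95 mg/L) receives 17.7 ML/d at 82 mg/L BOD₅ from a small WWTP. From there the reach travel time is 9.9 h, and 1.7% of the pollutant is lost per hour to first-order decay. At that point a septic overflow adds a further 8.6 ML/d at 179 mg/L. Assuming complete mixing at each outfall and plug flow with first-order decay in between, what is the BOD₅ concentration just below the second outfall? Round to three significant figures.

22.5 mg/L

Flow-weighted average: C = (100.0·0.9500 + 17.70·82.00) / 117.7 = 1546/117.7 = 13.14 mg/L; combined flow 117.7 ML/d.
1.7%/h lost → k = −ln(1 − 0.017) = 0.01715 h⁻¹.
Decay over the reach: 13.14·exp(−kt) = 13.14·0.8439 = 11.09 mg/L.
At the second outfall, C = (117.7·11.09 + 8.600·179.0) / (117.7 + 8.600) = 22.52 mg/L.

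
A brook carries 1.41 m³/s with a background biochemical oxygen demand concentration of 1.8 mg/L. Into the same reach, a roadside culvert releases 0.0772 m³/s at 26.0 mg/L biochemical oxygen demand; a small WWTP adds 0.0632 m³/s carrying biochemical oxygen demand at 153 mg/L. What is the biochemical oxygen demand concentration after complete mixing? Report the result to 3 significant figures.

Conservation of mass: C = (1.410·1.800 + 0.07720·26.00 + 0.06320·153.0) / 1.550 = 14.21/1.550 = 9.168 mg/L.

9.17 mg/L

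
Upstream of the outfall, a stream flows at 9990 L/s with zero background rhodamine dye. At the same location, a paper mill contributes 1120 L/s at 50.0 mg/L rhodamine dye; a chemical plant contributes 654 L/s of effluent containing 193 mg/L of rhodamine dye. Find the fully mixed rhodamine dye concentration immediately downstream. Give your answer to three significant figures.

15.5 mg/L

Mixed concentration C = ΣQC/ΣQ = (9990·0 + 1120·50.00 + 654.0·193.0) / 11760 = 182200/11760 = 15.49 mg/L.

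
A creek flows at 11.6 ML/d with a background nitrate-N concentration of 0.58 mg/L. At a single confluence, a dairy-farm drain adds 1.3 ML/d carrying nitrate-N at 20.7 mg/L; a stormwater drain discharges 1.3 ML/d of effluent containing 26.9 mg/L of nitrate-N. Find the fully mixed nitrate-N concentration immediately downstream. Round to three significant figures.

4.83 mg/L

Conservation of mass: C = (11.60·0.5800 + 1.300·20.70 + 1.300·26.90) / 14.20 = 68.61/14.20 = 4.832 mg/L.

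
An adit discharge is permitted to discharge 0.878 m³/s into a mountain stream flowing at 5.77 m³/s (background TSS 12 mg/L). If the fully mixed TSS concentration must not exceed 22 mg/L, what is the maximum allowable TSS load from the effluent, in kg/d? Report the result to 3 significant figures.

6650 kg/d

Mass balance at the limit: 5.770·12.00 + 0.8780·Cₑ = 6.648·22 → Cₑ = 87.72 mg/L.
Load = 0.8780 m³/s × 87.72 g/m³ × 86 400 s/d = 6654 kg/d.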